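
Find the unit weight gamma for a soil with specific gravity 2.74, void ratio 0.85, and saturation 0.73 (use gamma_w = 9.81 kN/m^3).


Using gamma = gamma_w * (Gs + S*e) / (1 + e)
Numerator: Gs + S*e = 2.74 + 0.73*0.85 = 3.3605
Denominator: 1 + e = 1 + 0.85 = 1.85
gamma = 9.81 * 3.3605 / 1.85
gamma = 17.82 kN/m^3


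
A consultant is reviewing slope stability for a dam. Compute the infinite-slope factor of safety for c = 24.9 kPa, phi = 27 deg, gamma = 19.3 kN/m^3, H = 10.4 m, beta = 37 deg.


Using Fs = c / (gamma*H*sin(beta)*cos(beta)) + tan(phi)/tan(beta)
Cohesion contribution = 24.9 / (19.3*10.4*sin(37)*cos(37))
Cohesion contribution = 0.258105
Friction contribution = tan(27)/tan(37) = 0.676163
Fs = 0.258105 + 0.676163
Fs = 0.934


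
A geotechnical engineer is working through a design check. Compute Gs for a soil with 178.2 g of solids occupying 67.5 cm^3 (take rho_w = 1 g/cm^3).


Using Gs = m_s / (V_s * rho_w)
Since rho_w = 1 g/cm^3:
Gs = 178.2 / 67.5
Gs = 2.64


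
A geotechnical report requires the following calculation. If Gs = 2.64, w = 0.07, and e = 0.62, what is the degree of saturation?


Using S = Gs * w / e
S = 2.64 * 0.07 / 0.62
S = 0.2981


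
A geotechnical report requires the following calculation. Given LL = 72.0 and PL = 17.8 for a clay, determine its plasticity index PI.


Using PI = LL - PL
PI = 72.0 - 17.8
PI = 54.2


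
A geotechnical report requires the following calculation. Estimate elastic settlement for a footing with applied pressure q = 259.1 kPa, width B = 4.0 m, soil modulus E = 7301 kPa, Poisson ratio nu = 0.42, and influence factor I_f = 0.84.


Using Se = q * B * (1 - nu^2) * I_f / E
1 - nu^2 = 1 - 0.42^2 = 0.8236
Se = 259.1 * 4.0 * 0.8236 * 0.84 / 7301
Se = 0.098207 m
Convert to mm: Se = 0.098207 * 1000 = 98.207 mm


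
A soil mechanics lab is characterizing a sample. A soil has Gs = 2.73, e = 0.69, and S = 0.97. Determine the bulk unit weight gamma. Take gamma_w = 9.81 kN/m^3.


Using gamma = gamma_w * (Gs + S*e) / (1 + e)
Numerator: Gs + S*e = 2.73 + 0.97*0.69 = 3.3993
Denominator: 1 + e = 1 + 0.69 = 1.69
gamma = 9.81 * 3.3993 / 1.69
gamma = 19.732 kN/m^3


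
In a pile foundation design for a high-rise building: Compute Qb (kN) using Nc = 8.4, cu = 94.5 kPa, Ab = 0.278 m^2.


Result: 220.68 kN

Derivation:
Using Qb = Nc * cu * Ab
Qb = 8.4 * 94.5 * 0.278
Qb = 220.68 kN


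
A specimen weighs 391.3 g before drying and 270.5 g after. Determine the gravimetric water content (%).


Result: 44.66 %

Derivation:
Using w = (m_wet - m_dry) / m_dry * 100
m_wet - m_dry = 391.3 - 270.5 = 120.8 g
w = 120.8 / 270.5 * 100
w = 44.66 %


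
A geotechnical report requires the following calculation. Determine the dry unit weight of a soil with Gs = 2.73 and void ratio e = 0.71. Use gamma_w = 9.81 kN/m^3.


Result: 15.662 kN/m^3

Derivation:
Using gamma_d = Gs * gamma_w / (1 + e)
gamma_d = 2.73 * 9.81 / (1 + 0.71)
gamma_d = 2.73 * 9.81 / 1.71
gamma_d = 15.662 kN/m^3


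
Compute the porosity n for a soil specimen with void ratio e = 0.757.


Using the relation n = e / (1 + e)
n = 0.757 / (1 + 0.757)
n = 0.757 / 1.757
n = 0.4308


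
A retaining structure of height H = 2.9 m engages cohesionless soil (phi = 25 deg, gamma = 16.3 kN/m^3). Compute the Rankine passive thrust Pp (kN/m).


Result: 168.88 kN/m

Derivation:
Compute passive earth pressure coefficient:
Kp = tan^2(45 + phi/2) = tan^2(57.5) = 2.463913
Compute passive force:
Pp = 0.5 * Kp * gamma * H^2
Pp = 0.5 * 2.463913 * 16.3 * 2.9^2
Pp = 168.88 kN/m


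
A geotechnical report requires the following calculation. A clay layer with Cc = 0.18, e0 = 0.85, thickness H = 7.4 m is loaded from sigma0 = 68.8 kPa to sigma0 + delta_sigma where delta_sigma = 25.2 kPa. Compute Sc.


Result: 0.0976 m

Derivation:
Using Sc = Cc * H / (1 + e0) * log10((sigma0 + delta_sigma) / sigma0)
Stress ratio = (68.8 + 25.2) / 68.8 = 1.36628
log10(1.36628) = 0.135539
Cc * H / (1 + e0) = 0.18 * 7.4 / (1 + 0.85) = 0.72
Sc = 0.72 * 0.135539
Sc = 0.0976 m


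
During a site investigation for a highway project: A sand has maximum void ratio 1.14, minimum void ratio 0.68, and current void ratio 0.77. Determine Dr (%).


Result: 80.43 %

Derivation:
Using Dr = (e_max - e) / (e_max - e_min) * 100
e_max - e = 1.14 - 0.77 = 0.37
e_max - e_min = 1.14 - 0.68 = 0.46
Dr = 0.37 / 0.46 * 100
Dr = 80.43 %


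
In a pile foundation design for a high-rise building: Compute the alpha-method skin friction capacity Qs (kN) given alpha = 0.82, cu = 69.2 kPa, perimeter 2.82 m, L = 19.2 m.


Using Qs = alpha * cu * perimeter * L
Qs = 0.82 * 69.2 * 2.82 * 19.2
Qs = 3072.35 kN


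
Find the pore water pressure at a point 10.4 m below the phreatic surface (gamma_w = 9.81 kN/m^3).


Result: 102.02 kPa

Derivation:
Using u = gamma_w * h_w
u = 9.81 * 10.4
u = 102.02 kPa


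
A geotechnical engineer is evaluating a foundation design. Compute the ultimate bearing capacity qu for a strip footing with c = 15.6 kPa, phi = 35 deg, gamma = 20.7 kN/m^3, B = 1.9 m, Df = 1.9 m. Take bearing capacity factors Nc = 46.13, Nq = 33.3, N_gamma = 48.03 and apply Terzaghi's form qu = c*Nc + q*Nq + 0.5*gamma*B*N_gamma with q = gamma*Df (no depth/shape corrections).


Result: 2973.83 kPa

Derivation:
Compute qu = c*Nc + gamma*Df*Nq + 0.5*gamma*B*N_gamma
Term 1: 15.6 * 46.13 = 719.628
Term 2: 20.7 * 1.9 * 33.3 = 1309.689
Term 3: 0.5 * 20.7 * 1.9 * 48.03 = 944.50995
qu = 719.628 + 1309.689 + 944.50995
qu = 2973.83 kPa


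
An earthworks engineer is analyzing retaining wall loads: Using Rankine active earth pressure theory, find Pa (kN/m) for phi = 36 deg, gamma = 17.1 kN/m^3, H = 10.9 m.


Compute active earth pressure coefficient:
Ka = tan^2(45 - phi/2) = tan^2(27.0) = 0.259616
Compute active force:
Pa = 0.5 * Ka * gamma * H^2
Pa = 0.5 * 0.259616 * 17.1 * 10.9^2
Pa = 263.72 kN/m


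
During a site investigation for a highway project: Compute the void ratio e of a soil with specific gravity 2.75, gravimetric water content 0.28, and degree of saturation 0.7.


Result: 1.1

Derivation:
Using the relation e = Gs * w / S
e = 2.75 * 0.28 / 0.7
e = 1.1


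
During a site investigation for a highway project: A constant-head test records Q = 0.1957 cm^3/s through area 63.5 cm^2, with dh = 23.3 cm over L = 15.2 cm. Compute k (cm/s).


Compute hydraulic gradient:
i = dh / L = 23.3 / 15.2 = 1.53289
Then apply Darcy's law:
k = Q / (A * i)
k = 0.1957 / (63.5 * 1.53289)
k = 0.1957 / 97.3388
k = 0.002011 cm/s


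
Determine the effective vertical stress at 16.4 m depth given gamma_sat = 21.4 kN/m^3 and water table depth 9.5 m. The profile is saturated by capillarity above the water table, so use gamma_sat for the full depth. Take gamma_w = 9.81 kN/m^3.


Result: 283.27 kPa

Derivation:
Total stress = gamma_sat * depth
sigma = 21.4 * 16.4 = 350.96 kPa
Pore water pressure u = gamma_w * (depth - d_wt)
u = 9.81 * (16.4 - 9.5) = 67.689 kPa
Effective stress = sigma - u
sigma' = 350.96 - 67.689 = 283.27 kPa


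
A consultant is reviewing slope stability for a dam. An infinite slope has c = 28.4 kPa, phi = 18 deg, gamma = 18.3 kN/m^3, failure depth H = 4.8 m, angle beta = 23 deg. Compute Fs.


Using Fs = c / (gamma*H*sin(beta)*cos(beta)) + tan(phi)/tan(beta)
Cohesion contribution = 28.4 / (18.3*4.8*sin(23)*cos(23))
Cohesion contribution = 0.898922
Friction contribution = tan(18)/tan(23) = 0.765463
Fs = 0.898922 + 0.765463
Fs = 1.664


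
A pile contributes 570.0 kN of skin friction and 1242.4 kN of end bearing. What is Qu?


Using Qu = Qf + Qb
Qu = 570.0 + 1242.4
Qu = 1812.4 kN


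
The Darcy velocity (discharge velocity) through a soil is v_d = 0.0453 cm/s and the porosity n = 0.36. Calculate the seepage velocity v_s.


Using v_s = v_d / n
v_s = 0.0453 / 0.36
v_s = 0.12583 cm/s


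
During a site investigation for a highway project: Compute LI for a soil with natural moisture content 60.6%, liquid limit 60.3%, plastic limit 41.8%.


Result: 1.016

Derivation:
First compute the plasticity index:
PI = LL - PL = 60.3 - 41.8 = 18.5
Then compute the liquidity index:
LI = (w - PL) / PI
LI = (60.6 - 41.8) / 18.5
LI = 1.016


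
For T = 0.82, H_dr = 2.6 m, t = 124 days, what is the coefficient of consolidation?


Using cv = T * H_dr^2 / t
H_dr^2 = 2.6^2 = 6.76
cv = 0.82 * 6.76 / 124
cv = 0.0447 m^2/day


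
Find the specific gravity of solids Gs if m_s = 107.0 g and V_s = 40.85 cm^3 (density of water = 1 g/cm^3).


Using Gs = m_s / (V_s * rho_w)
Since rho_w = 1 g/cm^3:
Gs = 107.0 / 40.85
Gs = 2.619


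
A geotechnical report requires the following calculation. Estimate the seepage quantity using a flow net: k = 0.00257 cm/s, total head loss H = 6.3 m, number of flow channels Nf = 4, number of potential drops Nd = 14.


Convert k to m/s for unit consistency with H:
k = 0.00257 cm/s = 0.00257 / 100 m/s = 2.57e-05 m/s
Using q = k * H * Nf / Nd
Nf / Nd = 4 / 14 = 0.2857
q = 2.57e-05 * 6.3 * 0.2857
q = 4.626e-05 m^3/s per m


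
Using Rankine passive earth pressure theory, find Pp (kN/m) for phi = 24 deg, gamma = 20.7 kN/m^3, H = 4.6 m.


Result: 519.3 kN/m

Derivation:
Compute passive earth pressure coefficient:
Kp = tan^2(45 + phi/2) = tan^2(57.0) = 2.371184
Compute passive force:
Pp = 0.5 * Kp * gamma * H^2
Pp = 0.5 * 2.371184 * 20.7 * 4.6^2
Pp = 519.3 kN/m


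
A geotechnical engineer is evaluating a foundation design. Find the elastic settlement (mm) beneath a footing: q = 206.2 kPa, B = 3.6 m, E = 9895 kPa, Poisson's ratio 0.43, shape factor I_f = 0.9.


Result: 55.034 mm

Derivation:
Using Se = q * B * (1 - nu^2) * I_f / E
1 - nu^2 = 1 - 0.43^2 = 0.8151
Se = 206.2 * 3.6 * 0.8151 * 0.9 / 9895
Se = 0.055034 m
Convert to mm: Se = 0.055034 * 1000 = 55.034 mm


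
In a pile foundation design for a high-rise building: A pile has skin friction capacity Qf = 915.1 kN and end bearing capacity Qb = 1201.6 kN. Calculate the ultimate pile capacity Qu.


Result: 2116.7 kN

Derivation:
Using Qu = Qf + Qb
Qu = 915.1 + 1201.6
Qu = 2116.7 kN


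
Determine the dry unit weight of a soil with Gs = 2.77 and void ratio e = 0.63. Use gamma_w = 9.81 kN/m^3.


Using gamma_d = Gs * gamma_w / (1 + e)
gamma_d = 2.77 * 9.81 / (1 + 0.63)
gamma_d = 2.77 * 9.81 / 1.63
gamma_d = 16.671 kN/m^3


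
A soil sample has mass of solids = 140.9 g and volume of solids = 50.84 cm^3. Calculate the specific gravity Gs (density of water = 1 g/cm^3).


Result: 2.771

Derivation:
Using Gs = m_s / (V_s * rho_w)
Since rho_w = 1 g/cm^3:
Gs = 140.9 / 50.84
Gs = 2.771


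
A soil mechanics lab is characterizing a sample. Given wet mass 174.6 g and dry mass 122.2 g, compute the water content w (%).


Result: 42.88 %

Derivation:
Using w = (m_wet - m_dry) / m_dry * 100
m_wet - m_dry = 174.6 - 122.2 = 52.4 g
w = 52.4 / 122.2 * 100
w = 42.88 %


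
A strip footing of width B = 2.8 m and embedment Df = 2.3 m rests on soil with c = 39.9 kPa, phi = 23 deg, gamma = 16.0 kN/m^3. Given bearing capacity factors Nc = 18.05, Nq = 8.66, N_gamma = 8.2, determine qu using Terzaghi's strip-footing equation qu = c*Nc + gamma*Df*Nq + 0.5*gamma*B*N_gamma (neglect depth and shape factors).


Compute qu = c*Nc + gamma*Df*Nq + 0.5*gamma*B*N_gamma
Term 1: 39.9 * 18.05 = 720.195
Term 2: 16.0 * 2.3 * 8.66 = 318.688
Term 3: 0.5 * 16.0 * 2.8 * 8.2 = 183.68
qu = 720.195 + 318.688 + 183.68
qu = 1222.56 kPa


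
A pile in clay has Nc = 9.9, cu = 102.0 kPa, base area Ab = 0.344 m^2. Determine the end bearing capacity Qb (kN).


Using Qb = Nc * cu * Ab
Qb = 9.9 * 102.0 * 0.344
Qb = 347.37 kN


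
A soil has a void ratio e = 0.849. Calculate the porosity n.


Using the relation n = e / (1 + e)
n = 0.849 / (1 + 0.849)
n = 0.849 / 1.849
n = 0.4592


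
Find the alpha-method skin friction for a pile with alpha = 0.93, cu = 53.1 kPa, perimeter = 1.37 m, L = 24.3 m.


Result: 1644.01 kN

Derivation:
Using Qs = alpha * cu * perimeter * L
Qs = 0.93 * 53.1 * 1.37 * 24.3
Qs = 1644.01 kN


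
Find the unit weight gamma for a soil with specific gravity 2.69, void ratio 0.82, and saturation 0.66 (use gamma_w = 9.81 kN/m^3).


Using gamma = gamma_w * (Gs + S*e) / (1 + e)
Numerator: Gs + S*e = 2.69 + 0.66*0.82 = 3.2312
Denominator: 1 + e = 1 + 0.82 = 1.82
gamma = 9.81 * 3.2312 / 1.82
gamma = 17.417 kN/m^3


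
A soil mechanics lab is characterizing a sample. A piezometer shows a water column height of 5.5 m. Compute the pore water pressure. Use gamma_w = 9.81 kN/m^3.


Result: 53.96 kPa

Derivation:
Using u = gamma_w * h_w
u = 9.81 * 5.5
u = 53.96 kPa


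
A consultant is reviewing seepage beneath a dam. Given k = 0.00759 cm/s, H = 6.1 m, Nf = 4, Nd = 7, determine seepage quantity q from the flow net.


Result: 0.0002646 m^3/s per m

Derivation:
Convert k to m/s for unit consistency with H:
k = 0.00759 cm/s = 0.00759 / 100 m/s = 7.59e-05 m/s
Using q = k * H * Nf / Nd
Nf / Nd = 4 / 7 = 0.5714
q = 7.59e-05 * 6.1 * 0.5714
q = 0.0002646 m^3/s per m


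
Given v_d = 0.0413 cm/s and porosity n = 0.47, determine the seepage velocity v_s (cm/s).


Result: 0.08787 cm/s

Derivation:
Using v_s = v_d / n
v_s = 0.0413 / 0.47
v_s = 0.08787 cm/s


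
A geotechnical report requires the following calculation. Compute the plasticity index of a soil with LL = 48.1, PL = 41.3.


Using PI = LL - PL
PI = 48.1 - 41.3
PI = 6.8


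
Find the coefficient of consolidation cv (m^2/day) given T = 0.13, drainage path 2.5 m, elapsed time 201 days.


Result: 0.00404 m^2/day

Derivation:
Using cv = T * H_dr^2 / t
H_dr^2 = 2.5^2 = 6.25
cv = 0.13 * 6.25 / 201
cv = 0.00404 m^2/day


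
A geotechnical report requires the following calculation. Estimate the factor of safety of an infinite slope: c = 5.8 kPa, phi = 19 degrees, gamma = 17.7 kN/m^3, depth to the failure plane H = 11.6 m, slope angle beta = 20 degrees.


Result: 1.034

Derivation:
Using Fs = c / (gamma*H*sin(beta)*cos(beta)) + tan(phi)/tan(beta)
Cohesion contribution = 5.8 / (17.7*11.6*sin(20)*cos(20))
Cohesion contribution = 0.087894
Friction contribution = tan(19)/tan(20) = 0.946032
Fs = 0.087894 + 0.946032
Fs = 1.034


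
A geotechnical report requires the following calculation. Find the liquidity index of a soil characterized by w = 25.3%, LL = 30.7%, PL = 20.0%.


First compute the plasticity index:
PI = LL - PL = 30.7 - 20.0 = 10.7
Then compute the liquidity index:
LI = (w - PL) / PI
LI = (25.3 - 20.0) / 10.7
LI = 0.495


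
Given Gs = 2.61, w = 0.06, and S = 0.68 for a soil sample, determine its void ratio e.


Result: 0.2303

Derivation:
Using the relation e = Gs * w / S
e = 2.61 * 0.06 / 0.68
e = 0.2303


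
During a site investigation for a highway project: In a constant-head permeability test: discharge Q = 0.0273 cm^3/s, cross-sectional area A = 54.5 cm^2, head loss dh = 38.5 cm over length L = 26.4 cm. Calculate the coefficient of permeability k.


Compute hydraulic gradient:
i = dh / L = 38.5 / 26.4 = 1.45833
Then apply Darcy's law:
k = Q / (A * i)
k = 0.0273 / (54.5 * 1.45833)
k = 0.0273 / 79.4792
k = 0.000343 cm/s


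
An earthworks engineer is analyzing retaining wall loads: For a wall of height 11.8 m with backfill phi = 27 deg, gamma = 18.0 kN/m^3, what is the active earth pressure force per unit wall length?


Compute active earth pressure coefficient:
Ka = tan^2(45 - phi/2) = tan^2(31.5) = 0.375525
Compute active force:
Pa = 0.5 * Ka * gamma * H^2
Pa = 0.5 * 0.375525 * 18.0 * 11.8^2
Pa = 470.59 kN/m


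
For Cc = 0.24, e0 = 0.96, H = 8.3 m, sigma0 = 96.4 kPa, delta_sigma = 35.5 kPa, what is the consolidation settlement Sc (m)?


Using Sc = Cc * H / (1 + e0) * log10((sigma0 + delta_sigma) / sigma0)
Stress ratio = (96.4 + 35.5) / 96.4 = 1.36826
log10(1.36826) = 0.136168
Cc * H / (1 + e0) = 0.24 * 8.3 / (1 + 0.96) = 1.01633
Sc = 1.01633 * 0.136168
Sc = 0.1384 m


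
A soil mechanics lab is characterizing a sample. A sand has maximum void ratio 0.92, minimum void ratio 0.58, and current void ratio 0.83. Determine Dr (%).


Result: 26.47 %

Derivation:
Using Dr = (e_max - e) / (e_max - e_min) * 100
e_max - e = 0.92 - 0.83 = 0.09
e_max - e_min = 0.92 - 0.58 = 0.34
Dr = 0.09 / 0.34 * 100
Dr = 26.47 %


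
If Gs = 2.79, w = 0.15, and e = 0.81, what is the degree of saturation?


Result: 0.5167

Derivation:
Using S = Gs * w / e
S = 2.79 * 0.15 / 0.81
S = 0.5167


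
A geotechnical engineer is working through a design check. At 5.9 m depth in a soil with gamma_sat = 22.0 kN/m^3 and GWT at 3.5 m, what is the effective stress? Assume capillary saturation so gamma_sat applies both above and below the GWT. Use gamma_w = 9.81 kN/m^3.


Total stress = gamma_sat * depth
sigma = 22.0 * 5.9 = 129.8 kPa
Pore water pressure u = gamma_w * (depth - d_wt)
u = 9.81 * (5.9 - 3.5) = 23.544 kPa
Effective stress = sigma - u
sigma' = 129.8 - 23.544 = 106.26 kPa


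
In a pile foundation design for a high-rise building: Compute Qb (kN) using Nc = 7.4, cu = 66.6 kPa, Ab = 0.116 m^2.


Using Qb = Nc * cu * Ab
Qb = 7.4 * 66.6 * 0.116
Qb = 57.17 kN


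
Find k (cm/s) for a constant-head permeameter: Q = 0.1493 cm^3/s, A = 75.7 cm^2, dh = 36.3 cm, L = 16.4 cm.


Result: 0.000891 cm/s

Derivation:
Compute hydraulic gradient:
i = dh / L = 36.3 / 16.4 = 2.21341
Then apply Darcy's law:
k = Q / (A * i)
k = 0.1493 / (75.7 * 2.21341)
k = 0.1493 / 167.555
k = 0.000891 cm/s


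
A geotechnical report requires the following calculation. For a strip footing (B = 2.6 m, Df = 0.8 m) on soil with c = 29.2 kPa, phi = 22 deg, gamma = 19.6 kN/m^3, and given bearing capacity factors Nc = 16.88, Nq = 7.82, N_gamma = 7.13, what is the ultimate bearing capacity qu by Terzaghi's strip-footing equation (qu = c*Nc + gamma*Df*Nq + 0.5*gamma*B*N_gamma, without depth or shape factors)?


Compute qu = c*Nc + gamma*Df*Nq + 0.5*gamma*B*N_gamma
Term 1: 29.2 * 16.88 = 492.896
Term 2: 19.6 * 0.8 * 7.82 = 122.6176
Term 3: 0.5 * 19.6 * 2.6 * 7.13 = 181.6724
qu = 492.896 + 122.6176 + 181.6724
qu = 797.19 kPa


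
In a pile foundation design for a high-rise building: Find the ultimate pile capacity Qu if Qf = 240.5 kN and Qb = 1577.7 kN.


Using Qu = Qf + Qb
Qu = 240.5 + 1577.7
Qu = 1818.2 kN


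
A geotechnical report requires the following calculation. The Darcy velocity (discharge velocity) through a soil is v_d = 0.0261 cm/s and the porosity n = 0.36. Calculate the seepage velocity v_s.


Result: 0.0725 cm/s

Derivation:
Using v_s = v_d / n
v_s = 0.0261 / 0.36
v_s = 0.0725 cm/s


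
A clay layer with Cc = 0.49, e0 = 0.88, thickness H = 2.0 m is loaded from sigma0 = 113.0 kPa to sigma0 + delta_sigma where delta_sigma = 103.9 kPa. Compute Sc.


Using Sc = Cc * H / (1 + e0) * log10((sigma0 + delta_sigma) / sigma0)
Stress ratio = (113.0 + 103.9) / 113.0 = 1.91947
log10(1.91947) = 0.283181
Cc * H / (1 + e0) = 0.49 * 2.0 / (1 + 0.88) = 0.521277
Sc = 0.521277 * 0.283181
Sc = 0.1476 m


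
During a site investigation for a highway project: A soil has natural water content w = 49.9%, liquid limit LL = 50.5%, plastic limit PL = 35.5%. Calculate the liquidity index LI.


Result: 0.96

Derivation:
First compute the plasticity index:
PI = LL - PL = 50.5 - 35.5 = 15.0
Then compute the liquidity index:
LI = (w - PL) / PI
LI = (49.9 - 35.5) / 15.0
LI = 0.96


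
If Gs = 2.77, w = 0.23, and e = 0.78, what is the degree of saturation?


Result: 0.8168

Derivation:
Using S = Gs * w / e
S = 2.77 * 0.23 / 0.78
S = 0.8168


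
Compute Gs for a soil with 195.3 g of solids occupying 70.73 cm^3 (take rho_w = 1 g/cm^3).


Using Gs = m_s / (V_s * rho_w)
Since rho_w = 1 g/cm^3:
Gs = 195.3 / 70.73
Gs = 2.761


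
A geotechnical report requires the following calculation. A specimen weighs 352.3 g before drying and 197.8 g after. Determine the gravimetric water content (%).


Using w = (m_wet - m_dry) / m_dry * 100
m_wet - m_dry = 352.3 - 197.8 = 154.5 g
w = 154.5 / 197.8 * 100
w = 78.11 %


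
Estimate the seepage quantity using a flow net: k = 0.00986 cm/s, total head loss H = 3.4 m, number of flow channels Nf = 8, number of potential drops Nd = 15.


Result: 0.0001788 m^3/s per m

Derivation:
Convert k to m/s for unit consistency with H:
k = 0.00986 cm/s = 0.00986 / 100 m/s = 9.86e-05 m/s
Using q = k * H * Nf / Nd
Nf / Nd = 8 / 15 = 0.5333
q = 9.86e-05 * 3.4 * 0.5333
q = 0.0001788 m^3/s per m


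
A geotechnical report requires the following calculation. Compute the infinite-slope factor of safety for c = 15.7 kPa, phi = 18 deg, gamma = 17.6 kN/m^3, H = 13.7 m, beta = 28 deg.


Using Fs = c / (gamma*H*sin(beta)*cos(beta)) + tan(phi)/tan(beta)
Cohesion contribution = 15.7 / (17.6*13.7*sin(28)*cos(28))
Cohesion contribution = 0.15708
Friction contribution = tan(18)/tan(28) = 0.611085
Fs = 0.15708 + 0.611085
Fs = 0.768


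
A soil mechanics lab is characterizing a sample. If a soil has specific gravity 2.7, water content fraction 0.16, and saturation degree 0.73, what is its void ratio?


Result: 0.5918

Derivation:
Using the relation e = Gs * w / S
e = 2.7 * 0.16 / 0.73
e = 0.5918


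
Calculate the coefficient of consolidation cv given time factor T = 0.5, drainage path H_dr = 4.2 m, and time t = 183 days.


Using cv = T * H_dr^2 / t
H_dr^2 = 4.2^2 = 17.64
cv = 0.5 * 17.64 / 183
cv = 0.0482 m^2/day


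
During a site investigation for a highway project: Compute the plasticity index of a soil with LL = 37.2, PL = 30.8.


Result: 6.4

Derivation:
Using PI = LL - PL
PI = 37.2 - 30.8
PI = 6.4


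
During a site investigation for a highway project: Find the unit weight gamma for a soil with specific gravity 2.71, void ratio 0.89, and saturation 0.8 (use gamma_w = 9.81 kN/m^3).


Using gamma = gamma_w * (Gs + S*e) / (1 + e)
Numerator: Gs + S*e = 2.71 + 0.8*0.89 = 3.422
Denominator: 1 + e = 1 + 0.89 = 1.89
gamma = 9.81 * 3.422 / 1.89
gamma = 17.762 kN/m^3


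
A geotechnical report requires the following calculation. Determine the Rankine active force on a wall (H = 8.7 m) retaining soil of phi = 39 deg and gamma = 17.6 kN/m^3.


Compute active earth pressure coefficient:
Ka = tan^2(45 - phi/2) = tan^2(25.5) = 0.227506
Compute active force:
Pa = 0.5 * Ka * gamma * H^2
Pa = 0.5 * 0.227506 * 17.6 * 8.7^2
Pa = 151.54 kN/m


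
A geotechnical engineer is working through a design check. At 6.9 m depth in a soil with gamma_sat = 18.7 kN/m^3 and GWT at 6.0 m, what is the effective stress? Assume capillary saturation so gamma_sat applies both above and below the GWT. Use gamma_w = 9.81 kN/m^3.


Result: 120.2 kPa

Derivation:
Total stress = gamma_sat * depth
sigma = 18.7 * 6.9 = 129.03 kPa
Pore water pressure u = gamma_w * (depth - d_wt)
u = 9.81 * (6.9 - 6.0) = 8.829 kPa
Effective stress = sigma - u
sigma' = 129.03 - 8.829 = 120.2 kPa


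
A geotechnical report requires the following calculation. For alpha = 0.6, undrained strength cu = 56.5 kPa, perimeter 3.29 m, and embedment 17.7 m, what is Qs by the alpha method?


Using Qs = alpha * cu * perimeter * L
Qs = 0.6 * 56.5 * 3.29 * 17.7
Qs = 1974.1 kN


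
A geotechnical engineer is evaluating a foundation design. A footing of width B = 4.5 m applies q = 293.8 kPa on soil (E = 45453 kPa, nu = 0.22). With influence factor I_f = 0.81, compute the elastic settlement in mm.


Using Se = q * B * (1 - nu^2) * I_f / E
1 - nu^2 = 1 - 0.22^2 = 0.9516
Se = 293.8 * 4.5 * 0.9516 * 0.81 / 45453
Se = 0.022420 m
Convert to mm: Se = 0.022420 * 1000 = 22.42 mm


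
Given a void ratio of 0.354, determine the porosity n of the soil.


Using the relation n = e / (1 + e)
n = 0.354 / (1 + 0.354)
n = 0.354 / 1.354
n = 0.2614


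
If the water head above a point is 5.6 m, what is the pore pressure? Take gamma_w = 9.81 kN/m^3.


Using u = gamma_w * h_w
u = 9.81 * 5.6
u = 54.94 kPa


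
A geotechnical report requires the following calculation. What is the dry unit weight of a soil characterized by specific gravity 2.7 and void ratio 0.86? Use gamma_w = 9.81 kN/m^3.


Using gamma_d = Gs * gamma_w / (1 + e)
gamma_d = 2.7 * 9.81 / (1 + 0.86)
gamma_d = 2.7 * 9.81 / 1.86
gamma_d = 14.24 kN/m^3


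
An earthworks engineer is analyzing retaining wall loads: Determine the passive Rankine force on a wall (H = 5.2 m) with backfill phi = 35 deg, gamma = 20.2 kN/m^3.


Compute passive earth pressure coefficient:
Kp = tan^2(45 + phi/2) = tan^2(62.5) = 3.690172
Compute passive force:
Pp = 0.5 * Kp * gamma * H^2
Pp = 0.5 * 3.690172 * 20.2 * 5.2^2
Pp = 1007.8 kN/m


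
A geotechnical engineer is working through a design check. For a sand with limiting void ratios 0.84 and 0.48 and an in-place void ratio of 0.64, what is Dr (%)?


Using Dr = (e_max - e) / (e_max - e_min) * 100
e_max - e = 0.84 - 0.64 = 0.2
e_max - e_min = 0.84 - 0.48 = 0.36
Dr = 0.2 / 0.36 * 100
Dr = 55.56 %


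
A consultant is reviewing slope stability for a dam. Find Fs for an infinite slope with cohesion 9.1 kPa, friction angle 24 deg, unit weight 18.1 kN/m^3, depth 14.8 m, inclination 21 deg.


Using Fs = c / (gamma*H*sin(beta)*cos(beta)) + tan(phi)/tan(beta)
Cohesion contribution = 9.1 / (18.1*14.8*sin(21)*cos(21))
Cohesion contribution = 0.101536
Friction contribution = tan(24)/tan(21) = 1.15986
Fs = 0.101536 + 1.15986
Fs = 1.261


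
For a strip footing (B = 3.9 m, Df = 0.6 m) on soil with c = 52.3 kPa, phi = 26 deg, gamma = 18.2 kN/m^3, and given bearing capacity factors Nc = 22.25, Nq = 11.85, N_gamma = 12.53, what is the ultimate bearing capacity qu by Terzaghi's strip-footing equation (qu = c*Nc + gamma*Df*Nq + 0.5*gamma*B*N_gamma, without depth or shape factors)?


Result: 1737.77 kPa

Derivation:
Compute qu = c*Nc + gamma*Df*Nq + 0.5*gamma*B*N_gamma
Term 1: 52.3 * 22.25 = 1163.675
Term 2: 18.2 * 0.6 * 11.85 = 129.402
Term 3: 0.5 * 18.2 * 3.9 * 12.53 = 444.6897
qu = 1163.675 + 129.402 + 444.6897
qu = 1737.77 kPa


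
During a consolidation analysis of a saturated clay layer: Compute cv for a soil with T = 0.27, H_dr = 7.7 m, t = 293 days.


Using cv = T * H_dr^2 / t
H_dr^2 = 7.7^2 = 59.29
cv = 0.27 * 59.29 / 293
cv = 0.05464 m^2/day


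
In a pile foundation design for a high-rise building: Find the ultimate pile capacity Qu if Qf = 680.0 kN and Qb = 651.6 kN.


Using Qu = Qf + Qb
Qu = 680.0 + 651.6
Qu = 1331.6 kN


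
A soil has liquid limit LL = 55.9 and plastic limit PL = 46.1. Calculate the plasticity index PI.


Result: 9.8

Derivation:
Using PI = LL - PL
PI = 55.9 - 46.1
PI = 9.8


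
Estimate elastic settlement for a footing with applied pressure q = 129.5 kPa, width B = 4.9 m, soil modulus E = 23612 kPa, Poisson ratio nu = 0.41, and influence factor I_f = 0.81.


Result: 18.109 mm

Derivation:
Using Se = q * B * (1 - nu^2) * I_f / E
1 - nu^2 = 1 - 0.41^2 = 0.8319
Se = 129.5 * 4.9 * 0.8319 * 0.81 / 23612
Se = 0.018109 m
Convert to mm: Se = 0.018109 * 1000 = 18.109 mm


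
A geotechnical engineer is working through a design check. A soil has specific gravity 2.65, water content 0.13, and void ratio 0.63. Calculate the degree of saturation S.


Using S = Gs * w / e
S = 2.65 * 0.13 / 0.63
S = 0.5468


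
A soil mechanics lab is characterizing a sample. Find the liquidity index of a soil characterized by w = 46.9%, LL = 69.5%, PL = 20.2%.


First compute the plasticity index:
PI = LL - PL = 69.5 - 20.2 = 49.3
Then compute the liquidity index:
LI = (w - PL) / PI
LI = (46.9 - 20.2) / 49.3
LI = 0.542


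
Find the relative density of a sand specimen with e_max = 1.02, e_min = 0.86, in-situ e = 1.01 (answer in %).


Using Dr = (e_max - e) / (e_max - e_min) * 100
e_max - e = 1.02 - 1.01 = 0.01
e_max - e_min = 1.02 - 0.86 = 0.16
Dr = 0.01 / 0.16 * 100
Dr = 6.25 %


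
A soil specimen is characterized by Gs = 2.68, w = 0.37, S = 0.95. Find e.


Using the relation e = Gs * w / S
e = 2.68 * 0.37 / 0.95
e = 1.0438


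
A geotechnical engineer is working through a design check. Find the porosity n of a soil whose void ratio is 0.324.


Using the relation n = e / (1 + e)
n = 0.324 / (1 + 0.324)
n = 0.324 / 1.324
n = 0.2447


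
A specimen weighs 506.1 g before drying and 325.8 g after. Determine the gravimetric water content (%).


Using w = (m_wet - m_dry) / m_dry * 100
m_wet - m_dry = 506.1 - 325.8 = 180.3 g
w = 180.3 / 325.8 * 100
w = 55.34 %


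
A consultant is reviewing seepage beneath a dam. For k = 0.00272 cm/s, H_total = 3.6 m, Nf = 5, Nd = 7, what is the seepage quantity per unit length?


Convert k to m/s for unit consistency with H:
k = 0.00272 cm/s = 0.00272 / 100 m/s = 2.72e-05 m/s
Using q = k * H * Nf / Nd
Nf / Nd = 5 / 7 = 0.7143
q = 2.72e-05 * 3.6 * 0.7143
q = 6.994e-05 m^3/s per m


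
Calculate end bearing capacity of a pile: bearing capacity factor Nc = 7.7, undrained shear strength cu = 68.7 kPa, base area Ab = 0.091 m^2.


Using Qb = Nc * cu * Ab
Qb = 7.7 * 68.7 * 0.091
Qb = 48.14 kN


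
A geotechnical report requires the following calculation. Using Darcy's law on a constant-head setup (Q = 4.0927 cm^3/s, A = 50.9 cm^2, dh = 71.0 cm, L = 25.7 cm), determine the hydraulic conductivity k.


Result: 0.029105 cm/s

Derivation:
Compute hydraulic gradient:
i = dh / L = 71.0 / 25.7 = 2.76265
Then apply Darcy's law:
k = Q / (A * i)
k = 4.0927 / (50.9 * 2.76265)
k = 4.0927 / 140.619
k = 0.029105 cm/s


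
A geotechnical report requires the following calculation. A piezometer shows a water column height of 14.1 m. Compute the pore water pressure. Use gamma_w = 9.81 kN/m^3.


Using u = gamma_w * h_w
u = 9.81 * 14.1
u = 138.32 kPa


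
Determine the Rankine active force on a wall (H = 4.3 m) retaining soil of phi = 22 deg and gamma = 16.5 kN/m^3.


Result: 69.4 kN/m

Derivation:
Compute active earth pressure coefficient:
Ka = tan^2(45 - phi/2) = tan^2(34.0) = 0.454962
Compute active force:
Pa = 0.5 * Ka * gamma * H^2
Pa = 0.5 * 0.454962 * 16.5 * 4.3^2
Pa = 69.4 kN/m


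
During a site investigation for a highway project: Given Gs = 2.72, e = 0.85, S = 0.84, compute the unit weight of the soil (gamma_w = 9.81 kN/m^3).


Using gamma = gamma_w * (Gs + S*e) / (1 + e)
Numerator: Gs + S*e = 2.72 + 0.84*0.85 = 3.434
Denominator: 1 + e = 1 + 0.85 = 1.85
gamma = 9.81 * 3.434 / 1.85
gamma = 18.209 kN/m^3


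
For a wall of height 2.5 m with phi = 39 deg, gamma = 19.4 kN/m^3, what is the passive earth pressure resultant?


Compute passive earth pressure coefficient:
Kp = tan^2(45 + phi/2) = tan^2(64.5) = 4.395495
Compute passive force:
Pp = 0.5 * Kp * gamma * H^2
Pp = 0.5 * 4.395495 * 19.4 * 2.5^2
Pp = 266.48 kN/m


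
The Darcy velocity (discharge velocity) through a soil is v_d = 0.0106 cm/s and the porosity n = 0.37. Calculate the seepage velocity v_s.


Result: 0.02865 cm/s

Derivation:
Using v_s = v_d / n
v_s = 0.0106 / 0.37
v_s = 0.02865 cm/s


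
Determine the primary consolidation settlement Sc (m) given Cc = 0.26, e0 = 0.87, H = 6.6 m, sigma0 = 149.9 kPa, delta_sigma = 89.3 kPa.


Using Sc = Cc * H / (1 + e0) * log10((sigma0 + delta_sigma) / sigma0)
Stress ratio = (149.9 + 89.3) / 149.9 = 1.59573
log10(1.59573) = 0.20296
Cc * H / (1 + e0) = 0.26 * 6.6 / (1 + 0.87) = 0.917647
Sc = 0.917647 * 0.20296
Sc = 0.1862 m


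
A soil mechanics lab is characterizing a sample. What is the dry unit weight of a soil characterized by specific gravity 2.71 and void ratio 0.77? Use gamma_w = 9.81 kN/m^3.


Using gamma_d = Gs * gamma_w / (1 + e)
gamma_d = 2.71 * 9.81 / (1 + 0.77)
gamma_d = 2.71 * 9.81 / 1.77
gamma_d = 15.02 kN/m^3


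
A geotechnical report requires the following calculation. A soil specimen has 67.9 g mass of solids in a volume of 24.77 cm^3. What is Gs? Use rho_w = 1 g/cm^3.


Using Gs = m_s / (V_s * rho_w)
Since rho_w = 1 g/cm^3:
Gs = 67.9 / 24.77
Gs = 2.741


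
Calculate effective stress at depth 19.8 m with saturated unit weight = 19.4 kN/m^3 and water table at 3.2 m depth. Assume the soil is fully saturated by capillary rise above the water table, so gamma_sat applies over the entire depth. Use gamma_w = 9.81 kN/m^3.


Total stress = gamma_sat * depth
sigma = 19.4 * 19.8 = 384.12 kPa
Pore water pressure u = gamma_w * (depth - d_wt)
u = 9.81 * (19.8 - 3.2) = 162.846 kPa
Effective stress = sigma - u
sigma' = 384.12 - 162.846 = 221.27 kPa


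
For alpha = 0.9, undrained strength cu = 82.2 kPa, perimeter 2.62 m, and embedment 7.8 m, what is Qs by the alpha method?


Using Qs = alpha * cu * perimeter * L
Qs = 0.9 * 82.2 * 2.62 * 7.8
Qs = 1511.86 kN


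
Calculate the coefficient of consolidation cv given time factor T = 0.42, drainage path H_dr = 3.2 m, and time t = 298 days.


Using cv = T * H_dr^2 / t
H_dr^2 = 3.2^2 = 10.24
cv = 0.42 * 10.24 / 298
cv = 0.01443 m^2/day


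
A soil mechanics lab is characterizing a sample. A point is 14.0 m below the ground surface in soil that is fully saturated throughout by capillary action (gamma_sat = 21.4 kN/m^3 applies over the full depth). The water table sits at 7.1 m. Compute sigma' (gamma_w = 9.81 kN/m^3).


Total stress = gamma_sat * depth
sigma = 21.4 * 14.0 = 299.6 kPa
Pore water pressure u = gamma_w * (depth - d_wt)
u = 9.81 * (14.0 - 7.1) = 67.689 kPa
Effective stress = sigma - u
sigma' = 299.6 - 67.689 = 231.91 kPa


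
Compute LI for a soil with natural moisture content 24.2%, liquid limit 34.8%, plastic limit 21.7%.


Result: 0.191

Derivation:
First compute the plasticity index:
PI = LL - PL = 34.8 - 21.7 = 13.1
Then compute the liquidity index:
LI = (w - PL) / PI
LI = (24.2 - 21.7) / 13.1
LI = 0.191


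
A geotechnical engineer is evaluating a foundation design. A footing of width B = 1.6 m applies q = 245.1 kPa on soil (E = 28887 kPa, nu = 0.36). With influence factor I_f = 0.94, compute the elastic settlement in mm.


Using Se = q * B * (1 - nu^2) * I_f / E
1 - nu^2 = 1 - 0.36^2 = 0.8704
Se = 245.1 * 1.6 * 0.8704 * 0.94 / 28887
Se = 0.011107 m
Convert to mm: Se = 0.011107 * 1000 = 11.107 mm


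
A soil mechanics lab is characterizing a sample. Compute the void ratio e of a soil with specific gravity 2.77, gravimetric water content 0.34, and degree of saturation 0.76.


Result: 1.2392

Derivation:
Using the relation e = Gs * w / S
e = 2.77 * 0.34 / 0.76
e = 1.2392


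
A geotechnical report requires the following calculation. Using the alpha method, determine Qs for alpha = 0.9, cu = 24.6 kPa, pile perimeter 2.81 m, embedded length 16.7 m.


Using Qs = alpha * cu * perimeter * L
Qs = 0.9 * 24.6 * 2.81 * 16.7
Qs = 1038.96 kN


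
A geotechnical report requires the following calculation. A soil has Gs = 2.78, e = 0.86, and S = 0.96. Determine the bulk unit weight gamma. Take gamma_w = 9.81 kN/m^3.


Using gamma = gamma_w * (Gs + S*e) / (1 + e)
Numerator: Gs + S*e = 2.78 + 0.96*0.86 = 3.6056
Denominator: 1 + e = 1 + 0.86 = 1.86
gamma = 9.81 * 3.6056 / 1.86
gamma = 19.017 kN/m^3


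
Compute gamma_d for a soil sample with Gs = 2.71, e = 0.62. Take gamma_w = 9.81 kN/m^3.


Result: 16.411 kN/m^3

Derivation:
Using gamma_d = Gs * gamma_w / (1 + e)
gamma_d = 2.71 * 9.81 / (1 + 0.62)
gamma_d = 2.71 * 9.81 / 1.62
gamma_d = 16.411 kN/m^3


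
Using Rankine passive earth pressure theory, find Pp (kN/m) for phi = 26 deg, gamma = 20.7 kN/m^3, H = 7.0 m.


Result: 1298.85 kN/m

Derivation:
Compute passive earth pressure coefficient:
Kp = tan^2(45 + phi/2) = tan^2(58.0) = 2.561071
Compute passive force:
Pp = 0.5 * Kp * gamma * H^2
Pp = 0.5 * 2.561071 * 20.7 * 7.0^2
Pp = 1298.85 kN/m


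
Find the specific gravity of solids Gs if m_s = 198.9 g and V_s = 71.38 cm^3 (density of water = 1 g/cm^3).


Result: 2.786

Derivation:
Using Gs = m_s / (V_s * rho_w)
Since rho_w = 1 g/cm^3:
Gs = 198.9 / 71.38
Gs = 2.786


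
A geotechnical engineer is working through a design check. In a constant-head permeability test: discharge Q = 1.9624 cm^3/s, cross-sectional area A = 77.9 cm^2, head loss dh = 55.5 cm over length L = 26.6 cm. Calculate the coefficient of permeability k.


Result: 0.012074 cm/s

Derivation:
Compute hydraulic gradient:
i = dh / L = 55.5 / 26.6 = 2.08647
Then apply Darcy's law:
k = Q / (A * i)
k = 1.9624 / (77.9 * 2.08647)
k = 1.9624 / 162.536
k = 0.012074 cm/s


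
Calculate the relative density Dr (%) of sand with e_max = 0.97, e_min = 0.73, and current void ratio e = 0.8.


Using Dr = (e_max - e) / (e_max - e_min) * 100
e_max - e = 0.97 - 0.8 = 0.17
e_max - e_min = 0.97 - 0.73 = 0.24
Dr = 0.17 / 0.24 * 100
Dr = 70.83 %


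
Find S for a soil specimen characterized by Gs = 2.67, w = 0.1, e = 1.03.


Using S = Gs * w / e
S = 2.67 * 0.1 / 1.03
S = 0.2592


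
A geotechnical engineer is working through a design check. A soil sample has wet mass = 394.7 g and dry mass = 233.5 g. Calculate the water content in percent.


Result: 69.04 %

Derivation:
Using w = (m_wet - m_dry) / m_dry * 100
m_wet - m_dry = 394.7 - 233.5 = 161.2 g
w = 161.2 / 233.5 * 100
w = 69.04 %


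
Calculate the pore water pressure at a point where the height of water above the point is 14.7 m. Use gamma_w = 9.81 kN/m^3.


Using u = gamma_w * h_w
u = 9.81 * 14.7
u = 144.21 kPa


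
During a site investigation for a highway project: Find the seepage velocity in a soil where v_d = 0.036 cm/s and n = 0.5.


Result: 0.072 cm/s

Derivation:
Using v_s = v_d / n
v_s = 0.036 / 0.5
v_s = 0.072 cm/s


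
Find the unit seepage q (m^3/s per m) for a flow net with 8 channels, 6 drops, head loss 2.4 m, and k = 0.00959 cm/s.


Convert k to m/s for unit consistency with H:
k = 0.00959 cm/s = 0.00959 / 100 m/s = 9.59e-05 m/s
Using q = k * H * Nf / Nd
Nf / Nd = 8 / 6 = 1.3333
q = 9.59e-05 * 2.4 * 1.3333
q = 0.0003069 m^3/s per m


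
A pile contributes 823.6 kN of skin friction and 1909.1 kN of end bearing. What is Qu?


Using Qu = Qf + Qb
Qu = 823.6 + 1909.1
Qu = 2732.7 kN


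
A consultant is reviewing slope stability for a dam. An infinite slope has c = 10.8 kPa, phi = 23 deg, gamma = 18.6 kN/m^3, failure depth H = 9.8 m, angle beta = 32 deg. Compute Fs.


Using Fs = c / (gamma*H*sin(beta)*cos(beta)) + tan(phi)/tan(beta)
Cohesion contribution = 10.8 / (18.6*9.8*sin(32)*cos(32))
Cohesion contribution = 0.131842
Friction contribution = tan(23)/tan(32) = 0.679302
Fs = 0.131842 + 0.679302
Fs = 0.811


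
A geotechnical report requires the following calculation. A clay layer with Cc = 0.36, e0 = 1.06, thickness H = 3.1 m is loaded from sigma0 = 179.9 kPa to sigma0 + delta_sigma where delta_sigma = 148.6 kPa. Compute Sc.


Using Sc = Cc * H / (1 + e0) * log10((sigma0 + delta_sigma) / sigma0)
Stress ratio = (179.9 + 148.6) / 179.9 = 1.82601
log10(1.82601) = 0.261504
Cc * H / (1 + e0) = 0.36 * 3.1 / (1 + 1.06) = 0.541748
Sc = 0.541748 * 0.261504
Sc = 0.1417 m


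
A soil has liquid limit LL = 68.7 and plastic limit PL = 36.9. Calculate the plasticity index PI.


Using PI = LL - PL
PI = 68.7 - 36.9
PI = 31.8


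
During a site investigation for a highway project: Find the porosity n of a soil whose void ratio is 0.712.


Using the relation n = e / (1 + e)
n = 0.712 / (1 + 0.712)
n = 0.712 / 1.712
n = 0.4159


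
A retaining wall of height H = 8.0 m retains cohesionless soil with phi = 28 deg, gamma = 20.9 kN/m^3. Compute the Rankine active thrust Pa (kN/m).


Compute active earth pressure coefficient:
Ka = tan^2(45 - phi/2) = tan^2(31.0) = 0.361033
Compute active force:
Pa = 0.5 * Ka * gamma * H^2
Pa = 0.5 * 0.361033 * 20.9 * 8.0^2
Pa = 241.46 kN/m


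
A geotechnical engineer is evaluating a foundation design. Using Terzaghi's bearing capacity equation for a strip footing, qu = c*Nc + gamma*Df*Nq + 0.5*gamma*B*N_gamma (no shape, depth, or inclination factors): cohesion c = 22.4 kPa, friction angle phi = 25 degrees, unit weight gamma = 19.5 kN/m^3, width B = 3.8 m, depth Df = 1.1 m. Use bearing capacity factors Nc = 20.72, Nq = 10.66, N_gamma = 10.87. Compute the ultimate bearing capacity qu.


Compute qu = c*Nc + gamma*Df*Nq + 0.5*gamma*B*N_gamma
Term 1: 22.4 * 20.72 = 464.128
Term 2: 19.5 * 1.1 * 10.66 = 228.657
Term 3: 0.5 * 19.5 * 3.8 * 10.87 = 402.7335
qu = 464.128 + 228.657 + 402.7335
qu = 1095.52 kPa
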